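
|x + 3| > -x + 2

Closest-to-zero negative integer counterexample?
Testing negative integers from -1 downward:
x = -1: LHS = |(-1) + 3| = |2| = 2, RHS = -(-1) + 2 = 3; 2 > 3 — FAILS  ← closest negative counterexample to 0

Answer: x = -1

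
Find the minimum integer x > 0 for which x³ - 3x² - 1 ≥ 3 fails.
Testing positive integers:
x = 1: LHS = 1³ - 3·1² - 1 = -3; -3 ≥ 3 — FAILS  ← smallest positive counterexample

Answer: x = 1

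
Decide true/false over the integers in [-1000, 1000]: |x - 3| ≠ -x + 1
Over all integers in [-1000, 1000], LHS − RHS is always positive; it is smallest at x = 0, where it equals 2:
x = 0: LHS = |0 - 3| = |-3| = 3, RHS = -0 + 1 = 1; 3 ≠ 1 — holds
At the ends of the range:
x = -1000: LHS = |(-1000) - 3| = |-1003| = 1003, RHS = -(-1000) + 1 = 1001; 1003 ≠ 1001 — holds
x = 1000: LHS = |1000 - 3| = |997| = 997, RHS = -1000 + 1 = -999; 997 ≠ -999 — holds
Hence LHS − RHS is never 0, i.e. the two sides are never equal, so the relation holds for every integer in [-1000, 1000].

No counterexample exists.

Answer: True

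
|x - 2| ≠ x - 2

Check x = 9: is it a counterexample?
Substitute x = 9 into the relation:
x = 9: LHS = |9 - 2| = |7| = 7, RHS = 9 - 2 = 7; 7 ≠ 7 — FAILS

Since the claim fails at x = 9, this value is a counterexample.

Answer: Yes, x = 9 is a counterexample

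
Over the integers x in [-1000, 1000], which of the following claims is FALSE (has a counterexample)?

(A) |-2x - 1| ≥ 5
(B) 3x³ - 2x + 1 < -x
(A) x = 0: LHS = |-2·0 - 1| = |-1| = 1; 1 ≥ 5 — FAILS
(B) x = 0: LHS = 3·0³ - 2·0 + 1 = 1, RHS = -0 = 0; 1 < 0 — FAILS

Answer: Both A and B are false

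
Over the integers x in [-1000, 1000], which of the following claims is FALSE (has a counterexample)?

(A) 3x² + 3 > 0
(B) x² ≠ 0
(A) Over all integers in [-1000, 1000], LHS − RHS is smallest at x = 0, where it equals 3:
x = 0: LHS = 3·0² + 3 = 3; 3 > 0 — holds
At the ends of the range:
x = -1000: LHS = 3·(-1000)² + 3 = 3000003; 3000003 > 0 — holds
x = 1000: LHS = 3·1000² + 3 = 3000003; 3000003 > 0 — holds
Hence LHS − RHS is never zero or negative, i.e. LHS > RHS throughout, so the relation holds for every integer in [-1000, 1000].

(B) x = 0: LHS = 0² = 0; 0 ≠ 0 — FAILS

Only (B) has a counterexample.

Answer: B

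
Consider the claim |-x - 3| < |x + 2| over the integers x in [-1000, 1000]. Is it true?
The claim fails at x = 0:
x = 0: LHS = |-0 - 3| = |-3| = 3, RHS = |0 + 2| = |2| = 2; 3 < 2 — FAILS

Because a single integer refutes it, the statement is false.

Answer: False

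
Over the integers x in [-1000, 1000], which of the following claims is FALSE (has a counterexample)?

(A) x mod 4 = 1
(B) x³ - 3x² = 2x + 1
(A) x = 0: LHS = 0 mod 4 = 0; 0 = 1 — FAILS
(B) x = 0: LHS = 0³ - 3·0² = 0, RHS = 2·0 + 1 = 1; 0 = 1 — FAILS

Answer: Both A and B are false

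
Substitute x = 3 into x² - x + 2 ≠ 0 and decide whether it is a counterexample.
Substitute x = 3 into the relation:
x = 3: LHS = 3² - 3 + 2 = 8; 8 ≠ 0 — holds

The relation holds at x = 3, so it is not a counterexample.

Answer: No, x = 3 is not a counterexample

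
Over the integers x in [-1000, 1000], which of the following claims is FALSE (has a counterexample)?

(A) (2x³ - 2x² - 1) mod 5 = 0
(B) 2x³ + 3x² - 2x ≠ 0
(A) x = 0: LHS = (2·0³ - 2·0² - 1) mod 5 = (-1) mod 5 = 4; 4 = 0 — FAILS
(B) x = 0: LHS = 2·0³ + 3·0² - 2·0 = 0; 0 ≠ 0 — FAILS

Answer: Both A and B are false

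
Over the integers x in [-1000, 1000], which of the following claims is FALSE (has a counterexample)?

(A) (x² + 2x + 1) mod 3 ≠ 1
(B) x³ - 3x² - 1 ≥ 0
(A) x = 0: LHS = (0² + 2·0 + 1) mod 3 = 1 mod 3 = 1; 1 ≠ 1 — FAILS
(B) x = 0: LHS = 0³ - 3·0² - 1 = -1; -1 ≥ 0 — FAILS

Answer: Both A and B are false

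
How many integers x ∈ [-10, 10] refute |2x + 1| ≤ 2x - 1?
Counterexamples in [-10, 10]: {-10, -9, -8, -7, -6, -5, -4, -3, -2, -1, 0, 1, 2, 3, 4, 5, 6, 7, 8, 9, 10}.

Counting them gives 21 values.

Answer: 21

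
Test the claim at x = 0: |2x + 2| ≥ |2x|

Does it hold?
x = 0: LHS = |2·0 + 2| = |2| = 2, RHS = |2·0| = |0| = 0; 2 ≥ 0 — holds

The relation is satisfied at x = 0.

Answer: Yes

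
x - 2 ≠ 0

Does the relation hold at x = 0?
x = 0: LHS = 0 - 2 = -2; -2 ≠ 0 — holds

The relation is satisfied at x = 0.

Answer: Yes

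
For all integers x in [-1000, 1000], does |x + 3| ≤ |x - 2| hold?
The claim fails at x = 0:
x = 0: LHS = |0 + 3| = |3| = 3, RHS = |0 - 2| = |-2| = 2; 3 ≤ 2 — FAILS

Because a single integer refutes it, the statement is false.

Answer: False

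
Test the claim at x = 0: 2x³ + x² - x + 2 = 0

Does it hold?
x = 0: LHS = 2·0³ + 0² - 0 + 2 = 2; 2 = 0 — FAILS

The relation fails at x = 0, so x = 0 is a counterexample.

Answer: No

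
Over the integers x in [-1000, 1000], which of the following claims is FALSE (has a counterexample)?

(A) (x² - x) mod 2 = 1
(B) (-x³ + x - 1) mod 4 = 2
(A) x = 0: LHS = (0² - 0) mod 2 = 0 mod 2 = 0; 0 = 1 — FAILS
(B) x = 0: LHS = (-0³ + 0 - 1) mod 4 = (-1) mod 4 = 3; 3 = 2 — FAILS

Answer: Both A and B are false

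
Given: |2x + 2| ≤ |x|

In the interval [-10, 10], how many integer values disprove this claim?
Counterexamples in [-10, 10]: {-10, -9, -8, -7, -6, -5, -4, -3, 0, 1, 2, 3, 4, 5, 6, 7, 8, 9, 10}.

Counting them gives 19 values.

Answer: 19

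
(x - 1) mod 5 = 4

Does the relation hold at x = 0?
x = 0: LHS = (0 - 1) mod 5 = (-1) mod 5 = 4; 4 = 4 — holds

The relation is satisfied at x = 0.

Answer: Yes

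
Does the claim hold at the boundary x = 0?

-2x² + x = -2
x = 0: LHS = -2·0² + 0 = 0; 0 = -2 — FAILS

The relation fails at x = 0, so x = 0 is a counterexample.

Answer: No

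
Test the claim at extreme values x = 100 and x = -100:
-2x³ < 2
x = 100: LHS = -2·100³ = -2000000; -2000000 < 2 — holds
x = -100: LHS = -2·(-100)³ = 2000000; 2000000 < 2 — FAILS

Answer: Partially: holds for x = 100, fails for x = -100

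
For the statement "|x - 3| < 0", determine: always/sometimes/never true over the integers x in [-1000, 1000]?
An absolute value is never negative, so the left side is ≥ 0 for every x, while the right side is 0. Tightest case in [-1000, 1000] is x = 3:
x = 3: LHS = |3 - 3| = |0| = 0; 0 < 0 — FAILS
Hence LHS − RHS is never negative, i.e. LHS ≥ RHS throughout, so the claimed relation (<) fails for every integer in [-1000, 1000].

No integer in the range satisfies it.

Answer: Never true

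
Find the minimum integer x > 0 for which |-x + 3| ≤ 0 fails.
Testing positive integers:
x = 1: LHS = |-1 + 3| = |2| = 2; 2 ≤ 0 — FAILS  ← smallest positive counterexample

Answer: x = 1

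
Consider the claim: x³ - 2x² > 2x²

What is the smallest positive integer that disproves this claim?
Testing positive integers:
x = 1: LHS = 1³ - 2·1² = -1, RHS = 2·1² = 2; -1 > 2 — FAILS  ← smallest positive counterexample

Answer: x = 1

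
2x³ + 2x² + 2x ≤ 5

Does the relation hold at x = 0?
x = 0: LHS = 2·0³ + 2·0² + 2·0 = 0; 0 ≤ 5 — holds

The relation is satisfied at x = 0.

Answer: Yes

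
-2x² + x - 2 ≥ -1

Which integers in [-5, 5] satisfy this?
Over all integers in [-5, 5], LHS − RHS is largest at x = 0, where it equals -1:
x = 0: LHS = -2·0² + 0 - 2 = -2; -2 ≥ -1 — FAILS
At the ends of the range:
x = -5: LHS = -2·(-5)² + (-5) - 2 = -57; -57 ≥ -1 — FAILS
x = 5: LHS = -2·5² + 5 - 2 = -47; -47 ≥ -1 — FAILS
Hence LHS − RHS is never zero or positive, i.e. LHS < RHS throughout, so the claimed relation (≥) fails for every integer in [-5, 5].

Answer: None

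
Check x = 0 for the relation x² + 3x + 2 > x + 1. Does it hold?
x = 0: LHS = 0² + 3·0 + 2 = 2, RHS = 0 + 1 = 1; 2 > 1 — holds

The relation is satisfied at x = 0.

Answer: Yes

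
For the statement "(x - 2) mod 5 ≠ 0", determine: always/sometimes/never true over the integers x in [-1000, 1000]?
Holds at x = 0: LHS = (0 - 2) mod 5 = (-2) mod 5 = 3; 3 ≠ 0 — holds
Fails at x = 2: LHS = (2 - 2) mod 5 = 0 mod 5 = 0; 0 ≠ 0 — FAILS
It is satisfied by some integers in the range but not all.

Answer: Sometimes true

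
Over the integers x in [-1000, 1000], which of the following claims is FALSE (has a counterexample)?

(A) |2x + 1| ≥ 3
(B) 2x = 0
(A) x = 0: LHS = |2·0 + 1| = |1| = 1; 1 ≥ 3 — FAILS
(B) x = 1: LHS = 2·1 = 2; 2 = 0 — FAILS

Answer: Both A and B are false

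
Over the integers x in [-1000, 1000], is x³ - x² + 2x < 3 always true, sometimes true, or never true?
Holds at x = 0: LHS = 0³ - 0² + 2·0 = 0; 0 < 3 — holds
Fails at x = 2: LHS = 2³ - 2² + 2·2 = 8; 8 < 3 — FAILS
It is satisfied by some integers in the range but not all.

Answer: Sometimes true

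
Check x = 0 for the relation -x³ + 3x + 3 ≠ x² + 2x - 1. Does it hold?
x = 0: LHS = -0³ + 3·0 + 3 = 3, RHS = 0² + 2·0 - 1 = -1; 3 ≠ -1 — holds

The relation is satisfied at x = 0.

Answer: Yes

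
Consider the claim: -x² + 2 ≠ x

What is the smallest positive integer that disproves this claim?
Testing positive integers:
x = 1: LHS = -1² + 2 = 1; 1 ≠ 1 — FAILS  ← smallest positive counterexample

Answer: x = 1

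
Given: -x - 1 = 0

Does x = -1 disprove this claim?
Substitute x = -1 into the relation:
x = -1: LHS = -(-1) - 1 = 0; 0 = 0 — holds

The claim holds here, so x = -1 is not a counterexample. (A counterexample exists elsewhere, e.g. x = 0.)

Answer: No, x = -1 is not a counterexample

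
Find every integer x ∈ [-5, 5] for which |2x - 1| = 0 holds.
Over all integers in [-5, 5], LHS − RHS is always positive; it is smallest at x = 0, where it equals 1:
x = 0: LHS = |2·0 - 1| = |-1| = 1; 1 = 0 — FAILS
At the ends of the range:
x = -5: LHS = |2·(-5) - 1| = |-11| = 11; 11 = 0 — FAILS
x = 5: LHS = |2·5 - 1| = |9| = 9; 9 = 0 — FAILS
Hence LHS − RHS is never 0, i.e. the two sides are never equal, so the claimed relation (=) fails for every integer in [-5, 5].

Answer: None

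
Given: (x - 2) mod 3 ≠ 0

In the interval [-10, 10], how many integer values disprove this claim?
Counterexamples in [-10, 10]: {-10, -7, -4, -1, 2, 5, 8}.

Counting them gives 7 values.

Answer: 7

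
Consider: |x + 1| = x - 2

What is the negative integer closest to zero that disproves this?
Testing negative integers from -1 downward:
x = -1: LHS = |(-1) + 1| = |0| = 0, RHS = (-1) - 2 = -3; 0 = -3 — FAILS  ← closest negative counterexample to 0

Answer: x = -1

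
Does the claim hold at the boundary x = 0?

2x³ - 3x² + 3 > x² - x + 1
x = 0: LHS = 2·0³ - 3·0² + 3 = 3, RHS = 0² - 0 + 1 = 1; 3 > 1 — holds

The relation is satisfied at x = 0.

Answer: Yes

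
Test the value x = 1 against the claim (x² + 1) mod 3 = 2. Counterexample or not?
Substitute x = 1 into the relation:
x = 1: LHS = (1² + 1) mod 3 = 2 mod 3 = 2; 2 = 2 — holds

The claim holds here, so x = 1 is not a counterexample. (A counterexample exists elsewhere, e.g. x = 0.)

Answer: No, x = 1 is not a counterexample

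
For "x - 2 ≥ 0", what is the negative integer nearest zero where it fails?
Testing negative integers from -1 downward:
x = -1: LHS = (-1) - 2 = -3; -3 ≥ 0 — FAILS  ← closest negative counterexample to 0

Answer: x = -1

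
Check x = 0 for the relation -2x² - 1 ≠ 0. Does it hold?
x = 0: LHS = -2·0² - 1 = -1; -1 ≠ 0 — holds

The relation is satisfied at x = 0.

Answer: Yes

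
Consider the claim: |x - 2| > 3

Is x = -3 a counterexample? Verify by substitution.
Substitute x = -3 into the relation:
x = -3: LHS = |(-3) - 2| = |-5| = 5; 5 > 3 — holds

The claim holds here, so x = -3 is not a counterexample. (A counterexample exists elsewhere, e.g. x = 0.)

Answer: No, x = -3 is not a counterexample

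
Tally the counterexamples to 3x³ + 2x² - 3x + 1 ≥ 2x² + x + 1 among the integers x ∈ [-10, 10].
Counterexamples in [-10, 10]: {-10, -9, -8, -7, -6, -5, -4, -3, -2, 1}.

Counting them gives 10 values.

Answer: 10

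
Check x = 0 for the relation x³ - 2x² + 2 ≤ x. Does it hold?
x = 0: LHS = 0³ - 2·0² + 2 = 2; 2 ≤ 0 — FAILS

The relation fails at x = 0, so x = 0 is a counterexample.

Answer: No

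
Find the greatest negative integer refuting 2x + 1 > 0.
Testing negative integers from -1 downward:
x = -1: LHS = 2·(-1) + 1 = -1; -1 > 0 — FAILS  ← closest negative counterexample to 0

Answer: x = -1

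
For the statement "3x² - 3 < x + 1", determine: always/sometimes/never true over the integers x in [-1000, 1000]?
Holds at x = 0: LHS = 3·0² - 3 = -3, RHS = 0 + 1 = 1; -3 < 1 — holds
Fails at x = -1: LHS = 3·(-1)² - 3 = 0, RHS = (-1) + 1 = 0; 0 < 0 — FAILS
It is satisfied by some integers in the range but not all.

Answer: Sometimes true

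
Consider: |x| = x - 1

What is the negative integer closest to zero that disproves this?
Testing negative integers from -1 downward:
x = -1: LHS = |-1| = 1, RHS = (-1) - 1 = -2; 1 = -2 — FAILS  ← closest negative counterexample to 0

Answer: x = -1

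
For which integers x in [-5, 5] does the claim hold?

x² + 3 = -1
Over all integers in [-5, 5], LHS − RHS is always positive; it is smallest at x = 0, where it equals 4:
x = 0: LHS = 0² + 3 = 3; 3 = -1 — FAILS
At the ends of the range:
x = -5: LHS = (-5)² + 3 = 28; 28 = -1 — FAILS
x = 5: LHS = 5² + 3 = 28; 28 = -1 — FAILS
Hence LHS − RHS is never 0, i.e. the two sides are never equal, so the claimed relation (=) fails for every integer in [-5, 5].

Answer: None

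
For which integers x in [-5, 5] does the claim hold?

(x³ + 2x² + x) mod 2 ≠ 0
For a polynomial with integer coefficients, its value mod 2 depends only on x mod 2, so it suffices to check one representative of each residue class, x = 0, 1:
x = 0: LHS = (0³ + 2·0² + 0) mod 2 = 0 mod 2 = 0; 0 ≠ 0 — FAILS
x = 1: LHS = (1³ + 2·1² + 1) mod 2 = 4 mod 2 = 0; 0 ≠ 0 — FAILS
The relation fails in every residue class, so the claimed relation (≠) fails for every integer in [-5, 5].

Answer: None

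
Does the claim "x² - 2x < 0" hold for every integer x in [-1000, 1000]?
The claim fails at x = 0:
x = 0: LHS = 0² - 2·0 = 0; 0 < 0 — FAILS

Because a single integer refutes it, the statement is false.

Answer: False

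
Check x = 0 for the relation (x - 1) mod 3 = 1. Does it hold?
x = 0: LHS = (0 - 1) mod 3 = (-1) mod 3 = 2; 2 = 1 — FAILS

The relation fails at x = 0, so x = 0 is a counterexample.

Answer: No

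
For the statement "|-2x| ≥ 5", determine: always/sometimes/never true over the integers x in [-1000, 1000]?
Holds at x = 3: LHS = |-2·3| = |-6| = 6; 6 ≥ 5 — holds
Fails at x = 0: LHS = |-2·0| = |0| = 0; 0 ≥ 5 — FAILS
It is satisfied by some integers in the range but not all.

Answer: Sometimes true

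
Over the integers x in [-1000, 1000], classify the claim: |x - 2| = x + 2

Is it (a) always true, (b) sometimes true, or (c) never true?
Holds at x = 0: LHS = |0 - 2| = |-2| = 2, RHS = 0 + 2 = 2; 2 = 2 — holds
Fails at x = 1: LHS = |1 - 2| = |-1| = 1, RHS = 1 + 2 = 3; 1 = 3 — FAILS
It is satisfied by some integers in the range but not all.

Answer: Sometimes true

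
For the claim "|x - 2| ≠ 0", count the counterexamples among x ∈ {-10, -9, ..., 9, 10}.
Counterexamples in [-10, 10]: {2}.

Counting them gives 1 values.

Answer: 1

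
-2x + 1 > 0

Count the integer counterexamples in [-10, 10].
Counterexamples in [-10, 10]: {1, 2, 3, 4, 5, 6, 7, 8, 9, 10}.

Counting them gives 10 values.

Answer: 10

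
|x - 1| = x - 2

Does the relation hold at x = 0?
x = 0: LHS = |0 - 1| = |-1| = 1, RHS = 0 - 2 = -2; 1 = -2 — FAILS

The relation fails at x = 0, so x = 0 is a counterexample.

Answer: No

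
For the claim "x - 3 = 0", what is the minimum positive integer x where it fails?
Testing positive integers:
x = 1: LHS = 1 - 3 = -2; -2 = 0 — FAILS  ← smallest positive counterexample

Answer: x = 1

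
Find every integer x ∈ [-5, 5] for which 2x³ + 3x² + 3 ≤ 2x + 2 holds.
Holds for: {-5, -4, -3}
Fails for: {-2, -1, 0, 1, 2, 3, 4, 5}

Answer: {-5, -4, -3}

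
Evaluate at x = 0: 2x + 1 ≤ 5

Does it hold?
x = 0: LHS = 2·0 + 1 = 1; 1 ≤ 5 — holds

The relation is satisfied at x = 0.

Answer: Yes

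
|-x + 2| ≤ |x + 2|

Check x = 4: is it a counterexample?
Substitute x = 4 into the relation:
x = 4: LHS = |-4 + 2| = |-2| = 2, RHS = |4 + 2| = |6| = 6; 2 ≤ 6 — holds

The claim holds here, so x = 4 is not a counterexample. (A counterexample exists elsewhere, e.g. x = -1.)

Answer: No, x = 4 is not a counterexample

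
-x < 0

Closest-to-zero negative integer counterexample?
Testing negative integers from -1 downward:
x = -1: LHS = -(-1) = 1; 1 < 0 — FAILS  ← closest negative counterexample to 0

Answer: x = -1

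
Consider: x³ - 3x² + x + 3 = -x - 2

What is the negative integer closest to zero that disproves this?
Testing negative integers from -1 downward:
x = -1: LHS = (-1)³ - 3·(-1)² + (-1) + 3 = -2, RHS = -(-1) - 2 = -1; -2 = -1 — FAILS  ← closest negative counterexample to 0

Answer: x = -1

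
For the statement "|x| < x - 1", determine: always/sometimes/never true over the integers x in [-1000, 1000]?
Over all integers in [-1000, 1000], LHS − RHS is smallest at x = 0, where it equals 1:
x = 0: LHS = |0| = 0, RHS = 0 - 1 = -1; 0 < -1 — FAILS
At the ends of the range:
x = -1000: LHS = |-1000| = 1000, RHS = (-1000) - 1 = -1001; 1000 < -1001 — FAILS
x = 1000: LHS = |1000| = 1000, RHS = 1000 - 1 = 999; 1000 < 999 — FAILS
Hence LHS − RHS is never negative, i.e. LHS ≥ RHS throughout, so the claimed relation (<) fails for every integer in [-1000, 1000].

No integer in the range satisfies it.

Answer: Never true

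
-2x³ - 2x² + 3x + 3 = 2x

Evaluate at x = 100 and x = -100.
x = 100: LHS = -2·100³ - 2·100² + 3·100 + 3 = -2019697, RHS = 2·100 = 200; -2019697 = 200 — FAILS
x = -100: LHS = -2·(-100)³ - 2·(-100)² + 3·(-100) + 3 = 1979703, RHS = 2·(-100) = -200; 1979703 = -200 — FAILS

Answer: No, fails for both x = 100 and x = -100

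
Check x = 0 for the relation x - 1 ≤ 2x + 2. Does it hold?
x = 0: LHS = 0 - 1 = -1, RHS = 2·0 + 2 = 2; -1 ≤ 2 — holds

The relation is satisfied at x = 0.

Answer: Yes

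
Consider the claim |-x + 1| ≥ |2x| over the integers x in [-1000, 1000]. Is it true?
The claim fails at x = 1:
x = 1: LHS = |-1 + 1| = |0| = 0, RHS = |2·1| = |2| = 2; 0 ≥ 2 — FAILS

Because a single integer refutes it, the statement is false.

Answer: False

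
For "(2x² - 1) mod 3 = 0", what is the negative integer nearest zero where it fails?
Testing negative integers from -1 downward:
x = -1: LHS = (2·(-1)² - 1) mod 3 = 1 mod 3 = 1; 1 = 0 — FAILS  ← closest negative counterexample to 0

Answer: x = -1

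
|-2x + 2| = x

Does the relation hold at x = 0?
x = 0: LHS = |-2·0 + 2| = |2| = 2; 2 = 0 — FAILS

The relation fails at x = 0, so x = 0 is a counterexample.

Answer: No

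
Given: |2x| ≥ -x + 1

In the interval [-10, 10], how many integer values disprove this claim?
Counterexamples in [-10, 10]: {0}.

Counting them gives 1 values.

Answer: 1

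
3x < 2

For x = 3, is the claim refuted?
Substitute x = 3 into the relation:
x = 3: LHS = 3·3 = 9; 9 < 2 — FAILS

Since the claim fails at x = 3, this value is a counterexample.

Answer: Yes, x = 3 is a counterexample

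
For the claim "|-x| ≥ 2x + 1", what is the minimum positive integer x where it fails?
Testing positive integers:
x = 1: LHS = |-1| = 1, RHS = 2·1 + 1 = 3; 1 ≥ 3 — FAILS  ← smallest positive counterexample

Answer: x = 1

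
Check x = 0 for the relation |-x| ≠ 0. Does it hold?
x = 0: LHS = |-0| = |0| = 0; 0 ≠ 0 — FAILS

The relation fails at x = 0, so x = 0 is a counterexample.

Answer: No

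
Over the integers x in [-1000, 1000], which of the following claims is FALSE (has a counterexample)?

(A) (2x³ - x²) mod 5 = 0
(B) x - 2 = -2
(A) x = 1: LHS = (2·1³ - 1²) mod 5 = 1 mod 5 = 1; 1 = 0 — FAILS
(B) x = 1: LHS = 1 - 2 = -1; -1 = -2 — FAILS

Answer: Both A and B are false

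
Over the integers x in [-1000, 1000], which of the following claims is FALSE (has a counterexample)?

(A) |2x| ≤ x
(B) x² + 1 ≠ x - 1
(A) x = 1: LHS = |2·1| = |2| = 2; 2 ≤ 1 — FAILS

(B) Over all integers in [-1000, 1000], LHS − RHS is always positive; it is smallest at x = 0, where it equals 2:
x = 0: LHS = 0² + 1 = 1, RHS = 0 - 1 = -1; 1 ≠ -1 — holds
At the ends of the range:
x = -1000: LHS = (-1000)² + 1 = 1000001, RHS = (-1000) - 1 = -1001; 1000001 ≠ -1001 — holds
x = 1000: LHS = 1000² + 1 = 1000001, RHS = 1000 - 1 = 999; 1000001 ≠ 999 — holds
Hence LHS − RHS is never 0, i.e. the two sides are never equal, so the relation holds for every integer in [-1000, 1000].

Only (A) has a counterexample.

Answer: A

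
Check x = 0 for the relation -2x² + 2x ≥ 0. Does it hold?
x = 0: LHS = -2·0² + 2·0 = 0; 0 ≥ 0 — holds

The relation is satisfied at x = 0.

Answer: Yes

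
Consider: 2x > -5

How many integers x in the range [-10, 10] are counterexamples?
Counterexamples in [-10, 10]: {-10, -9, -8, -7, -6, -5, -4, -3}.

Counting them gives 8 values.

Answer: 8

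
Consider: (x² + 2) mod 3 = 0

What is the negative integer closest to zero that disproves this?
Testing negative integers from -1 downward:
x = -1: LHS = ((-1)² + 2) mod 3 = 3 mod 3 = 0; 0 = 0 — holds
x = -2: LHS = ((-2)² + 2) mod 3 = 6 mod 3 = 0; 0 = 0 — holds
x = -3: LHS = ((-3)² + 2) mod 3 = 11 mod 3 = 2; 2 = 0 — FAILS  ← closest negative counterexample to 0

Answer: x = -3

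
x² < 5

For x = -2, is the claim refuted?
Substitute x = -2 into the relation:
x = -2: LHS = (-2)² = 4; 4 < 5 — holds

The claim holds here, so x = -2 is not a counterexample. (A counterexample exists elsewhere, e.g. x = 3.)

Answer: No, x = -2 is not a counterexample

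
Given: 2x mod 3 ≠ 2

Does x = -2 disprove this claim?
Substitute x = -2 into the relation:
x = -2: LHS = (2·(-2)) mod 3 = (-4) mod 3 = 2; 2 ≠ 2 — FAILS

Since the claim fails at x = -2, this value is a counterexample.

Answer: Yes, x = -2 is a counterexample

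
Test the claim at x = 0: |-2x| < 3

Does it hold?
x = 0: LHS = |-2·0| = |0| = 0; 0 < 3 — holds

The relation is satisfied at x = 0.

Answer: Yes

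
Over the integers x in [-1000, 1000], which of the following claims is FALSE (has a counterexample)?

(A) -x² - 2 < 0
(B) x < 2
(A) Over all integers in [-1000, 1000], LHS − RHS is largest at x = 0, where it equals -2:
x = 0: LHS = -0² - 2 = -2; -2 < 0 — holds
At the ends of the range:
x = -1000: LHS = -(-1000)² - 2 = -1000002; -1000002 < 0 — holds
x = 1000: LHS = -1000² - 2 = -1000002; -1000002 < 0 — holds
Hence LHS − RHS is never zero or positive, i.e. LHS < RHS throughout, so the relation holds for every integer in [-1000, 1000].

(B) x = 2: 2 < 2 — FAILS

Only (B) has a counterexample.

Answer: B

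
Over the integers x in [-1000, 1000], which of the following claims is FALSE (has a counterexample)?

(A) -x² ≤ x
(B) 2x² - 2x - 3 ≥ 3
(A) Over all integers in [-1000, 1000], LHS − RHS is largest at x = 0, where it equals 0:
x = 0: LHS = -0² = 0; 0 ≤ 0 — holds
At the ends of the range:
x = -1000: LHS = -(-1000)² = -1000000; -1000000 ≤ -1000 — holds
x = 1000: LHS = -1000² = -1000000; -1000000 ≤ 1000 — holds
Hence LHS − RHS is never positive, i.e. LHS ≤ RHS throughout, so the relation holds for every integer in [-1000, 1000].

(B) x = 0: LHS = 2·0² - 2·0 - 3 = -3; -3 ≥ 3 — FAILS

Only (B) has a counterexample.

Answer: B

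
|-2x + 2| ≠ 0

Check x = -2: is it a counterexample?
Substitute x = -2 into the relation:
x = -2: LHS = |-2·(-2) + 2| = |6| = 6; 6 ≠ 0 — holds

The claim holds here, so x = -2 is not a counterexample. (A counterexample exists elsewhere, e.g. x = 1.)

Answer: No, x = -2 is not a counterexample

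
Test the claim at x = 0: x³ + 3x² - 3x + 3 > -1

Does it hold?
x = 0: LHS = 0³ + 3·0² - 3·0 + 3 = 3; 3 > -1 — holds

The relation is satisfied at x = 0.

Answer: Yes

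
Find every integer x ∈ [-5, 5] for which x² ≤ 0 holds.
Holds for: {0}
Fails for: {-5, -4, -3, -2, -1, 1, 2, 3, 4, 5}

Answer: {0}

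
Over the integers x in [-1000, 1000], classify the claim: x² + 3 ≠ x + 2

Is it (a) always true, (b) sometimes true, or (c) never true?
Over all integers in [-1000, 1000], LHS − RHS is always positive; it is smallest at x = 0, where it equals 1:
x = 0: LHS = 0² + 3 = 3, RHS = 0 + 2 = 2; 3 ≠ 2 — holds
At the ends of the range:
x = -1000: LHS = (-1000)² + 3 = 1000003, RHS = (-1000) + 2 = -998; 1000003 ≠ -998 — holds
x = 1000: LHS = 1000² + 3 = 1000003, RHS = 1000 + 2 = 1002; 1000003 ≠ 1002 — holds
Hence LHS − RHS is never 0, i.e. the two sides are never equal, so the relation holds for every integer in [-1000, 1000].

No counterexample exists.

Answer: Always true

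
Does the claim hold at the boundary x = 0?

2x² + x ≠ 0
x = 0: LHS = 2·0² + 0 = 0; 0 ≠ 0 — FAILS

The relation fails at x = 0, so x = 0 is a counterexample.

Answer: No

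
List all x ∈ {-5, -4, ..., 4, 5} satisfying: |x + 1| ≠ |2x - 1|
Holds for: {-5, -4, -3, -2, -1, 1, 3, 4, 5}
Fails for: {0, 2}

Answer: {-5, -4, -3, -2, -1, 1, 3, 4, 5}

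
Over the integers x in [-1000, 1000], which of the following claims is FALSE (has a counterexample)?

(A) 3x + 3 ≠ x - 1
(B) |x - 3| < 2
(A) x = -2: LHS = 3·(-2) + 3 = -3, RHS = (-2) - 1 = -3; -3 ≠ -3 — FAILS
(B) x = 0: LHS = |0 - 3| = |-3| = 3; 3 < 2 — FAILS

Answer: Both A and B are false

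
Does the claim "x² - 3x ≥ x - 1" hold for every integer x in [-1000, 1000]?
The claim fails at x = 1:
x = 1: LHS = 1² - 3·1 = -2, RHS = 1 - 1 = 0; -2 ≥ 0 — FAILS

Because a single integer refutes it, the statement is false.

Answer: False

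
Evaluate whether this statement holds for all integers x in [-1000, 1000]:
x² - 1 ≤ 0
The claim fails at x = 2:
x = 2: LHS = 2² - 1 = 3; 3 ≤ 0 — FAILS

Because a single integer refutes it, the statement is false.

Answer: False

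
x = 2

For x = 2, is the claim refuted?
Substitute x = 2 into the relation:
x = 2: 2 = 2 — holds

The claim holds here, so x = 2 is not a counterexample. (A counterexample exists elsewhere, e.g. x = 0.)

Answer: No, x = 2 is not a counterexample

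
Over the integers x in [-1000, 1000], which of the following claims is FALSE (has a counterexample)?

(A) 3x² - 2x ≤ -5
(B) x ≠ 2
(A) x = 0: LHS = 3·0² - 2·0 = 0; 0 ≤ -5 — FAILS
(B) x = 2: 2 ≠ 2 — FAILS

Answer: Both A and B are false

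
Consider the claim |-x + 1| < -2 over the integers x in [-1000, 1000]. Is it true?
The claim fails at x = 0:
x = 0: LHS = |-0 + 1| = |1| = 1; 1 < -2 — FAILS

Because a single integer refutes it, the statement is false.

Answer: False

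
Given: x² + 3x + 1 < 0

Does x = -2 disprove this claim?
Substitute x = -2 into the relation:
x = -2: LHS = (-2)² + 3·(-2) + 1 = -1; -1 < 0 — holds

The claim holds here, so x = -2 is not a counterexample. (A counterexample exists elsewhere, e.g. x = 0.)

Answer: No, x = -2 is not a counterexample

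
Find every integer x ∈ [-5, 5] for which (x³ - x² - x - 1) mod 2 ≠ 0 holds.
Holds for: {-4, -2, 0, 2, 4}
Fails for: {-5, -3, -1, 1, 3, 5}

Answer: {-4, -2, 0, 2, 4}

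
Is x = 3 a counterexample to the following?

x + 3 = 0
Substitute x = 3 into the relation:
x = 3: LHS = 3 + 3 = 6; 6 = 0 — FAILS

Since the claim fails at x = 3, this value is a counterexample.

Answer: Yes, x = 3 is a counterexample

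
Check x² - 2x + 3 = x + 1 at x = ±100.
x = 100: LHS = 100² - 2·100 + 3 = 9803, RHS = 100 + 1 = 101; 9803 = 101 — FAILS
x = -100: LHS = (-100)² - 2·(-100) + 3 = 10203, RHS = (-100) + 1 = -99; 10203 = -99 — FAILS

Answer: No, fails for both x = 100 and x = -100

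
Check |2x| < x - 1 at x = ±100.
x = 100: LHS = |2·100| = |200| = 200, RHS = 100 - 1 = 99; 200 < 99 — FAILS
x = -100: LHS = |2·(-100)| = |-200| = 200, RHS = (-100) - 1 = -101; 200 < -101 — FAILS

Answer: No, fails for both x = 100 and x = -100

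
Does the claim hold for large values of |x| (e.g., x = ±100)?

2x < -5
x = 100: LHS = 2·100 = 200; 200 < -5 — FAILS
x = -100: LHS = 2·(-100) = -200; -200 < -5 — holds

Answer: Partially: fails for x = 100, holds for x = -100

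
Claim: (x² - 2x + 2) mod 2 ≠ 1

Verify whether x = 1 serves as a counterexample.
Substitute x = 1 into the relation:
x = 1: LHS = (1² - 2·1 + 2) mod 2 = 1 mod 2 = 1; 1 ≠ 1 — FAILS

Since the claim fails at x = 1, this value is a counterexample.

Answer: Yes, x = 1 is a counterexample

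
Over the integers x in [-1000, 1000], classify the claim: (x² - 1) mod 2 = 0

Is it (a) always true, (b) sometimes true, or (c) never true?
Holds at x = 1: LHS = (1² - 1) mod 2 = 0 mod 2 = 0; 0 = 0 — holds
Fails at x = 0: LHS = (0² - 1) mod 2 = (-1) mod 2 = 1; 1 = 0 — FAILS
It is satisfied by some integers in the range but not all.

Answer: Sometimes true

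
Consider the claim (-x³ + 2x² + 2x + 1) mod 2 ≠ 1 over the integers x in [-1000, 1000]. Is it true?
The claim fails at x = 0:
x = 0: LHS = (-0³ + 2·0² + 2·0 + 1) mod 2 = 1 mod 2 = 1; 1 ≠ 1 — FAILS

Because a single integer refutes it, the statement is false.

Answer: False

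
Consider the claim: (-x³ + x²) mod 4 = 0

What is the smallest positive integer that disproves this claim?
Testing positive integers:
x = 1: LHS = (-1³ + 1²) mod 4 = 0 mod 4 = 0; 0 = 0 — holds
x = 2: LHS = (-2³ + 2²) mod 4 = (-4) mod 4 = 0; 0 = 0 — holds
x = 3: LHS = (-3³ + 3²) mod 4 = (-18) mod 4 = 2; 2 = 0 — FAILS  ← smallest positive counterexample

Answer: x = 3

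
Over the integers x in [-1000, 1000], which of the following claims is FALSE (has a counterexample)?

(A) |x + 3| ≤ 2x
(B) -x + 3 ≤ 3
(A) x = 0: LHS = |0 + 3| = |3| = 3, RHS = 2·0 = 0; 3 ≤ 0 — FAILS
(B) x = -1: LHS = -(-1) + 3 = 4; 4 ≤ 3 — FAILS

Answer: Both A and B are false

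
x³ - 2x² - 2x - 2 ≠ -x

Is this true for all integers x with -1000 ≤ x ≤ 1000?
Track d = LHS − RHS over the integers in [-1000, 1000]. Equality would need d = 0, but d changes sign only between consecutive integers, jumping over 0:
x = 2: LHS = 2³ - 2·2² - 2·2 - 2 = -6; -6 ≠ -2 — holds  (d = -4)
x = 3: LHS = 3³ - 2·3² - 2·3 - 2 = 1; 1 ≠ -3 — holds  (d = 4)
Away from these crossings d keeps a constant sign, and checking every integer in [-1000, 1000] confirms d ≠ 0 throughout. Hence the two sides are never equal, so the relation holds for every integer in [-1000, 1000].

No counterexample exists.

Answer: True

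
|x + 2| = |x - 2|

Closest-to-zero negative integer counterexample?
Testing negative integers from -1 downward:
x = -1: LHS = |(-1) + 2| = |1| = 1, RHS = |(-1) - 2| = |-3| = 3; 1 = 3 — FAILS  ← closest negative counterexample to 0

Answer: x = -1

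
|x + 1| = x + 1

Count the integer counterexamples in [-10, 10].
Counterexamples in [-10, 10]: {-10, -9, -8, -7, -6, -5, -4, -3, -2}.

Counting them gives 9 values.

Answer: 9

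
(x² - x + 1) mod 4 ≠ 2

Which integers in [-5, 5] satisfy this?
For a polynomial with integer coefficients, its value mod 4 depends only on x mod 4, so it suffices to check one representative of each residue class, x = 0, 1, 2, 3:
x = 0: LHS = (0² - 0 + 1) mod 4 = 1 mod 4 = 1; 1 ≠ 2 — holds
x = 1: LHS = (1² - 1 + 1) mod 4 = 1 mod 4 = 1; 1 ≠ 2 — holds
x = 2: LHS = (2² - 2 + 1) mod 4 = 3 mod 4 = 3; 3 ≠ 2 — holds
x = 3: LHS = (3² - 3 + 1) mod 4 = 7 mod 4 = 3; 3 ≠ 2 — holds
The relation holds in every residue class, so the relation holds for every integer in [-5, 5].

Answer: All integers in [-5, 5]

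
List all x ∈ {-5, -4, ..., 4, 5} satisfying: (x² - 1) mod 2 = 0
Holds for: {-5, -3, -1, 1, 3, 5}
Fails for: {-4, -2, 0, 2, 4}

Answer: {-5, -3, -1, 1, 3, 5}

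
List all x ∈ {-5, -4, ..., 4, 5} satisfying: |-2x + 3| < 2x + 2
Holds for: {1, 2, 3, 4, 5}
Fails for: {-5, -4, -3, -2, -1, 0}

Answer: {1, 2, 3, 4, 5}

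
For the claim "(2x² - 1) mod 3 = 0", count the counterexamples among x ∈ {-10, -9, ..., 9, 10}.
Counterexamples in [-10, 10]: {-10, -9, -8, -7, -6, -5, -4, -3, -2, -1, 0, 1, 2, 3, 4, 5, 6, 7, 8, 9, 10}.

Counting them gives 21 values.

Answer: 21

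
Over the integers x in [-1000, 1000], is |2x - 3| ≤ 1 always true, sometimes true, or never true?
Holds at x = 1: LHS = |2·1 - 3| = |-1| = 1; 1 ≤ 1 — holds
Fails at x = 0: LHS = |2·0 - 3| = |-3| = 3; 3 ≤ 1 — FAILS
It is satisfied by some integers in the range but not all.

Answer: Sometimes true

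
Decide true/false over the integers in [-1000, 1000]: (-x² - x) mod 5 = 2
The claim fails at x = 0:
x = 0: LHS = (-0² - 0) mod 5 = 0 mod 5 = 0; 0 = 2 — FAILS

Because a single integer refutes it, the statement is false.

Answer: False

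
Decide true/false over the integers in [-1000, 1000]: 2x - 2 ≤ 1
The claim fails at x = 2:
x = 2: LHS = 2·2 - 2 = 2; 2 ≤ 1 — FAILS

Because a single integer refutes it, the statement is false.

Answer: False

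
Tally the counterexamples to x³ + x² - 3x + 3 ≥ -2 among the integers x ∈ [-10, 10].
Counterexamples in [-10, 10]: {-10, -9, -8, -7, -6, -5, -4, -3}.

Counting them gives 8 values.

Answer: 8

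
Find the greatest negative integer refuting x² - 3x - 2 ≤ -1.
Testing negative integers from -1 downward:
x = -1: LHS = (-1)² - 3·(-1) - 2 = 2; 2 ≤ -1 — FAILS  ← closest negative counterexample to 0

Answer: x = -1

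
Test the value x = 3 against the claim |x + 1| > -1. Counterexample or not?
Substitute x = 3 into the relation:
x = 3: LHS = |3 + 1| = |4| = 4; 4 > -1 — holds

The relation holds at x = 3, so it is not a counterexample.

Answer: No, x = 3 is not a counterexample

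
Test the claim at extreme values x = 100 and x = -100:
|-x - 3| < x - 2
x = 100: LHS = |-100 - 3| = |-103| = 103, RHS = 100 - 2 = 98; 103 < 98 — FAILS
x = -100: LHS = |-(-100) - 3| = |97| = 97, RHS = (-100) - 2 = -102; 97 < -102 — FAILS

Answer: No, fails for both x = 100 and x = -100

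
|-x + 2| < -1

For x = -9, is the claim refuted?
Substitute x = -9 into the relation:
x = -9: LHS = |-(-9) + 2| = |11| = 11; 11 < -1 — FAILS

Since the claim fails at x = -9, this value is a counterexample.

Answer: Yes, x = -9 is a counterexample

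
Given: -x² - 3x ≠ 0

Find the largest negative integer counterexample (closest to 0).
Testing negative integers from -1 downward:
x = -1: LHS = -(-1)² - 3·(-1) = 2; 2 ≠ 0 — holds
x = -2: LHS = -(-2)² - 3·(-2) = 2; 2 ≠ 0 — holds
x = -3: LHS = -(-3)² - 3·(-3) = 0; 0 ≠ 0 — FAILS  ← closest negative counterexample to 0

Answer: x = -3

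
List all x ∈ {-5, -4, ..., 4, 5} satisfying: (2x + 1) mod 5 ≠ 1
Holds for: {-4, -3, -2, -1, 1, 2, 3, 4}
Fails for: {-5, 0, 5}

Answer: {-4, -3, -2, -1, 1, 2, 3, 4}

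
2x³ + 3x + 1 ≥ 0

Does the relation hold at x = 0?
x = 0: LHS = 2·0³ + 3·0 + 1 = 1; 1 ≥ 0 — holds

The relation is satisfied at x = 0.

Answer: Yes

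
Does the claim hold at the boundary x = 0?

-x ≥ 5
x = 0: LHS = -0 = 0; 0 ≥ 5 — FAILS

The relation fails at x = 0, so x = 0 is a counterexample.

Answer: No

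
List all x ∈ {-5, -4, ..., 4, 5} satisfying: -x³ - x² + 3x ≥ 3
Holds for: {-5, -4, -3}
Fails for: {-2, -1, 0, 1, 2, 3, 4, 5}

Answer: {-5, -4, -3}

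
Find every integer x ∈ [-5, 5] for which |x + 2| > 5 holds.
Holds for: {4, 5}
Fails for: {-5, -4, -3, -2, -1, 0, 1, 2, 3}

Answer: {4, 5}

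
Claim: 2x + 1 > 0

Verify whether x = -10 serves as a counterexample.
Substitute x = -10 into the relation:
x = -10: LHS = 2·(-10) + 1 = -19; -19 > 0 — FAILS

Since the claim fails at x = -10, this value is a counterexample.

Answer: Yes, x = -10 is a counterexample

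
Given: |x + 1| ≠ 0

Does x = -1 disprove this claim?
Substitute x = -1 into the relation:
x = -1: LHS = |(-1) + 1| = |0| = 0; 0 ≠ 0 — FAILS

Since the claim fails at x = -1, this value is a counterexample.

Answer: Yes, x = -1 is a counterexample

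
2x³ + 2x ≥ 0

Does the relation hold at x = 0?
x = 0: LHS = 2·0³ + 2·0 = 0; 0 ≥ 0 — holds

The relation is satisfied at x = 0.

Answer: Yes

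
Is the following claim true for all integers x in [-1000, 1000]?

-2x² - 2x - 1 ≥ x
The claim fails at x = 0:
x = 0: LHS = -2·0² - 2·0 - 1 = -1; -1 ≥ 0 — FAILS

Because a single integer refutes it, the statement is false.

Answer: False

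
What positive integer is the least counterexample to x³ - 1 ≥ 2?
Testing positive integers:
x = 1: LHS = 1³ - 1 = 0; 0 ≥ 2 — FAILS  ← smallest positive counterexample

Answer: x = 1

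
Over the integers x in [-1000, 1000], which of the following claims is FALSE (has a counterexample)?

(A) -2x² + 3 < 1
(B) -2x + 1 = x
(A) x = 0: LHS = -2·0² + 3 = 3; 3 < 1 — FAILS
(B) x = 0: LHS = -2·0 + 1 = 1; 1 = 0 — FAILS

Answer: Both A and B are false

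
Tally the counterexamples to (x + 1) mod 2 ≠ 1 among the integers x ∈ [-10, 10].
Counterexamples in [-10, 10]: {-10, -8, -6, -4, -2, 0, 2, 4, 6, 8, 10}.

Counting them gives 11 values.

Answer: 11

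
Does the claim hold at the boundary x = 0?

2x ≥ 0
x = 0: LHS = 2·0 = 0; 0 ≥ 0 — holds

The relation is satisfied at x = 0.

Answer: Yes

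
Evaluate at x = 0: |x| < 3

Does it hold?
x = 0: LHS = |0| = 0; 0 < 3 — holds

The relation is satisfied at x = 0.

Answer: Yes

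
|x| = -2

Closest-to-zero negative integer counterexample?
Testing negative integers from -1 downward:
x = -1: LHS = |-1| = 1; 1 = -2 — FAILS  ← closest negative counterexample to 0

Answer: x = -1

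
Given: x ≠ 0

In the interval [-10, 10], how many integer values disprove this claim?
Counterexamples in [-10, 10]: {0}.

Counting them gives 1 values.

Answer: 1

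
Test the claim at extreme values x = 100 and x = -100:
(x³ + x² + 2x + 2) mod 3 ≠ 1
x = 100: LHS = (100³ + 100² + 2·100 + 2) mod 3 = 1010202 mod 3 = 0; 0 ≠ 1 — holds
x = -100: LHS = ((-100)³ + (-100)² + 2·(-100) + 2) mod 3 = (-990198) mod 3 = 0; 0 ≠ 1 — holds

Answer: Yes, holds for both x = 100 and x = -100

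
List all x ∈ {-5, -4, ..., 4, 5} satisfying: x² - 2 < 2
Holds for: {-1, 0, 1}
Fails for: {-5, -4, -3, -2, 2, 3, 4, 5}

Answer: {-1, 0, 1}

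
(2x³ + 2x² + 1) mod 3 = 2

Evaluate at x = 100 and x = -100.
x = 100: LHS = (2·100³ + 2·100² + 1) mod 3 = 2020001 mod 3 = 2; 2 = 2 — holds
x = -100: LHS = (2·(-100)³ + 2·(-100)² + 1) mod 3 = (-1979999) mod 3 = 1; 1 = 2 — FAILS

Answer: Partially: holds for x = 100, fails for x = -100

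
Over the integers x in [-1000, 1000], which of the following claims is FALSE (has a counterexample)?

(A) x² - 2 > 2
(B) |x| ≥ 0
(A) x = 0: LHS = 0² - 2 = -2; -2 > 2 — FAILS

(B) An absolute value is never negative, so the left side is ≥ 0 for every x, while the right side is 0. Tightest case in [-1000, 1000] is x = 0:
x = 0: LHS = |0| = 0; 0 ≥ 0 — holds
Hence LHS − RHS is never negative, i.e. LHS ≥ RHS throughout, so the relation holds for every integer in [-1000, 1000].

Only (A) has a counterexample.

Answer: A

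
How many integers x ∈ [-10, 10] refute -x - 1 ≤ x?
Counterexamples in [-10, 10]: {-10, -9, -8, -7, -6, -5, -4, -3, -2, -1}.

Counting them gives 10 values.

Answer: 10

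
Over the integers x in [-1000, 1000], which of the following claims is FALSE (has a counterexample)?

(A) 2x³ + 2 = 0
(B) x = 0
(A) x = 0: LHS = 2·0³ + 2 = 2; 2 = 0 — FAILS
(B) x = 1: 1 = 0 — FAILS

Answer: Both A and B are false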